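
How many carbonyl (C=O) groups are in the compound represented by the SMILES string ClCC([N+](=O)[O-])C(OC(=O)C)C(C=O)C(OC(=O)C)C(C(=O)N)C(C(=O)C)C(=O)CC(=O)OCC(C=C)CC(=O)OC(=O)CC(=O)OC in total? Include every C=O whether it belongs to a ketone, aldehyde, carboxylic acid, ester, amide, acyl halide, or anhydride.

10

CH(OCOCH3): ester, 1 C=O (running total 1).
CH(CHO): aldehyde, 1 C=O (running total 2).
CH(OCOCH3): ester, 1 C=O (running total 3).
CH(CONH2): amide, 1 C=O (running total 4).
CH(COCH3): ketone, 1 C=O (running total 5).
CO: ketone, 1 C=O (running total 6).
CH2COOCH2: ester, 1 C=O (running total 7).
CH2CO-O-COCH2: anhydride, 2 C=O (running total 9).
COOCH3: ester, 1 C=O (running total 10).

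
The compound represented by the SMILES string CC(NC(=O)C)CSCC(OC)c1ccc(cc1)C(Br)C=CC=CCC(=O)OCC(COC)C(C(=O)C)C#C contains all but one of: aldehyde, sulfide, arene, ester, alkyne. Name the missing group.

aldehyde

arene: present (C6H4 — para-disubstituted benzene ring → arene).
sulfide: present (CH2SCH2 — C–S–C linkage → sulfide (thioether)).
ester: present (CH2COOCH2 — –C(=O)–O–C with C on the carbonyl side → ester).
alkyne: present (C≡CH — C≡C triple bond → alkyne).
aldehyde: absent. In CH(COCH3), the carbonyl carbon is bonded to two carbons, so it is a ketone, not an aldehyde.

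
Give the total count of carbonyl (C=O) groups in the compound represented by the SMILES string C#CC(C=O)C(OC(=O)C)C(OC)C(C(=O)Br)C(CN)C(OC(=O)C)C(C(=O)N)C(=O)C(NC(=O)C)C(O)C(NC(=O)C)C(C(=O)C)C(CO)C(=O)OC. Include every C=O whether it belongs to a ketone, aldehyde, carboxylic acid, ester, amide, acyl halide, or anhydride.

CH(CHO): aldehyde, 1 C=O (running total 1).
CH(OCOCH3): ester, 1 C=O (running total 2).
CH(COBr): acyl halide, 1 C=O (running total 3).
CH(OCOCH3): ester, 1 C=O (running total 4).
CH(CONH2): amide, 1 C=O (running total 5).
CO: ketone, 1 C=O (running total 6).
CH(NHCOCH3): amide, 1 C=O (running total 7).
CH(NHCOCH3): amide, 1 C=O (running total 8).
CH(COCH3): ketone, 1 C=O (running total 9).
COOCH3: ester, 1 C=O (running total 10).

10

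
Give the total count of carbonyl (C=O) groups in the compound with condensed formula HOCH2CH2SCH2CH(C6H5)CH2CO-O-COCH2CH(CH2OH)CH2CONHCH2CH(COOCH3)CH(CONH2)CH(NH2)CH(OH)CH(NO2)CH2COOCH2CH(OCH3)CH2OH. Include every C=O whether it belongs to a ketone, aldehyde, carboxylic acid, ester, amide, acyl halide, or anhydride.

6

CH2CO-O-COCH2: anhydride, 2 C=O (running total 2).
CH2CONHCH2: amide, 1 C=O (running total 3).
CH(COOCH3): ester, 1 C=O (running total 4).
CH(CONH2): amide, 1 C=O (running total 5).
CH2COOCH2: ester, 1 C=O (running total 6).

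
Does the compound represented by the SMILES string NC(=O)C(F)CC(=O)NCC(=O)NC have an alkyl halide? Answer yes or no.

Taking each segment in turn:
  H2NCO: –C(=O)NH2: carbonyl C bonded to C and to N → amide (the N is not a separate amine).
  CH(F): halogen on an sp³ carbon → alkyl halide.
  CH2CONHCH2: –C(=O)–N– linkage → amide (the N is not an amine).
  CONHCH3: –C(=O)NHCH3: carbonyl C bonded to C and to N → amide (the N is not an amine).
The CH(F) segment supplies the alkyl halide: halogen on an sp³ carbon → alkyl halide.

yes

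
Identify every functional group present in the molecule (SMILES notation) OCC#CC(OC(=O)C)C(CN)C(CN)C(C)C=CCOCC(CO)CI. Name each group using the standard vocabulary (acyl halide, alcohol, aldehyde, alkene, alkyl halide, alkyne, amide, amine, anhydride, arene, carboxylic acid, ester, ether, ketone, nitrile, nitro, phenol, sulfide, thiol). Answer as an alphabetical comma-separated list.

HO– on an sp³ carbon → alcohol.
C≡C triple bond → alkyne.
pendant –OC(=O)CH3: an acyloxy group → ester.
pendant –CH2NH2: N on sp³ C, no adjacent C=O → amine.
pendant –CH2NH2: N on sp³ C, no adjacent C=O → amine.
C=C double bond → alkene.
C–O–C with sp³ carbons on both sides and no adjacent C=O → ether.
pendant –CH2OH on an sp³ backbone C → alcohol.
halogen on an sp³ carbon → alkyl halide.

alcohol, alkene, alkyl halide, alkyne, amine, ester, ether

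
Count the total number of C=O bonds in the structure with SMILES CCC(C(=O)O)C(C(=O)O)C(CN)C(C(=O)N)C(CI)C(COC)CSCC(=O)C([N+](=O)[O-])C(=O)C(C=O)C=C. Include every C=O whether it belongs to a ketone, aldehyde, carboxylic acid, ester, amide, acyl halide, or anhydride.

CH(COOH): carboxylic acid, 1 C=O (running total 1).
CH(COOH): carboxylic acid, 1 C=O (running total 2).
CH(CONH2): amide, 1 C=O (running total 3).
CO: ketone, 1 C=O (running total 4).
CO: ketone, 1 C=O (running total 5).
CH(CHO): aldehyde, 1 C=O (running total 6).

6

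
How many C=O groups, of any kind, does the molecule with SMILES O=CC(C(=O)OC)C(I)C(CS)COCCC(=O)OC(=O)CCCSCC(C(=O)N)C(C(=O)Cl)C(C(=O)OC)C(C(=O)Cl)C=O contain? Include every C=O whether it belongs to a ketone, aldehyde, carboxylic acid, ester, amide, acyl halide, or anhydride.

OHC: aldehyde, 1 C=O (running total 1).
CH(COOCH3): ester, 1 C=O (running total 2).
CH2CO-O-COCH2: anhydride, 2 C=O (running total 4).
CH(CONH2): amide, 1 C=O (running total 5).
CH(COCl): acyl halide, 1 C=O (running total 6).
CH(COOCH3): ester, 1 C=O (running total 7).
CH(COCl): acyl halide, 1 C=O (running total 8).
CHO: aldehyde, 1 C=O (running total 9).

9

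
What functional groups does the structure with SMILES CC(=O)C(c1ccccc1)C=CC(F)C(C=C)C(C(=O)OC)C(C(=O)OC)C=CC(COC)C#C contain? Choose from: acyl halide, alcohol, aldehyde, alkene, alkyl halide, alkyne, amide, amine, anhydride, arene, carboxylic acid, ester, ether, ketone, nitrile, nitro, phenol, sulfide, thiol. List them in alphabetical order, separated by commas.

alkene, alkyl halide, alkyne, arene, ester, ether, ketone

–C(=O)– with carbon on both sides → ketone.
pendant –C6H5: benzene ring → arene.
C=C double bond → alkene.
halogen on an sp³ carbon → alkyl halide.
pendant –CH=CH2: C=C double bond → alkene.
pendant –COOCH3: carbonyl C bonded to C and –OCH3 → ester.
pendant –COOCH3: carbonyl C bonded to C and –OCH3 → ester.
C=C double bond → alkene.
pendant –CH2OCH3: C–O–C linkage → ether.
C≡C triple bond → alkyne.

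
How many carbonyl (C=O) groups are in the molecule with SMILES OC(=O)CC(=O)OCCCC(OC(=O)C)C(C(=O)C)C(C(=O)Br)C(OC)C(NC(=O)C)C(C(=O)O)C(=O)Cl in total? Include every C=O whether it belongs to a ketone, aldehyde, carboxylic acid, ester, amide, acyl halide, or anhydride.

HOOC: carboxylic acid, 1 C=O (running total 1).
CH2COOCH2: ester, 1 C=O (running total 2).
CH(OCOCH3): ester, 1 C=O (running total 3).
CH(COCH3): ketone, 1 C=O (running total 4).
CH(COBr): acyl halide, 1 C=O (running total 5).
CH(NHCOCH3): amide, 1 C=O (running total 6).
CH(COOH): carboxylic acid, 1 C=O (running total 7).
COCl: acyl halide, 1 C=O (running total 8).

8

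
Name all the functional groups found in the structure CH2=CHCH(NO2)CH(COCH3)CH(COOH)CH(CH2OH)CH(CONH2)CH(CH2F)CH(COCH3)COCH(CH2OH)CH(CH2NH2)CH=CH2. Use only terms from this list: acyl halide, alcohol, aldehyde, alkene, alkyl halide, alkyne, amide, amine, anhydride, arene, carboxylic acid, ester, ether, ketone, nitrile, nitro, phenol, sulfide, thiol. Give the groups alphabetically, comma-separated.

alcohol, alkene, alkyl halide, amide, amine, carboxylic acid, ketone, nitro

Reading the structure from left to right:
  CH2=CH: C=C double bond → alkene.
  CH(NO2): –NO2 on an sp³ carbon → nitro (the N=O is not a carbonyl).
  CH(COCH3): pendant –COCH3: carbonyl C bonded to two carbons → ketone.
  CH(COOH): pendant –COOH: carbonyl C bonded to C and –OH → carboxylic acid.
  CH(CH2OH): pendant –CH2OH on an sp³ backbone C → alcohol.
  CH(CONH2): pendant –CONH2: carbonyl C bonded to C and N → amide.
  CH(CH2F): pendant –CH2X: halogen on sp³ carbon → alkyl halide.
  CH(COCH3): pendant –COCH3: carbonyl C bonded to two carbons → ketone.
  CO: –C(=O)– with carbon on both sides → ketone.
  CH(CH2OH): pendant –CH2OH on an sp³ backbone C → alcohol.
  CH(CH2NH2): pendant –CH2NH2: N on sp³ C, no adjacent C=O → amine.
  CH=CH2: C=C double bond → alkene.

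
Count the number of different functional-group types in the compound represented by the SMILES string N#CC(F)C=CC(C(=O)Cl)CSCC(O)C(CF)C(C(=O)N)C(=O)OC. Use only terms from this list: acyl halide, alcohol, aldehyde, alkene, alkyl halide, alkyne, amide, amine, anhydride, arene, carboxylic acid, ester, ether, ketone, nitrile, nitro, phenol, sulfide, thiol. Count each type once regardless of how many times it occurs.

8

N≡C–: carbon triple-bonded to nitrogen → nitrile.
halogen on an sp³ carbon → alkyl halide.
C=C double bond → alkene.
pendant –C(=O)X: carbonyl C bonded to C and halogen → acyl halide.
C–S–C linkage → sulfide (thioether).
–OH on an sp³ carbon → alcohol (secondary).
pendant –CH2X: halogen on sp³ carbon → alkyl halide.
pendant –CONH2: carbonyl C bonded to C and N → amide.
–C(=O)OCH3: carbonyl C bonded to C and to –OCH3 → ester (not ketone + ether).
Distinct types present: acyl halide, alcohol, alkene, alkyl halide, amide, ester, nitrile, sulfide.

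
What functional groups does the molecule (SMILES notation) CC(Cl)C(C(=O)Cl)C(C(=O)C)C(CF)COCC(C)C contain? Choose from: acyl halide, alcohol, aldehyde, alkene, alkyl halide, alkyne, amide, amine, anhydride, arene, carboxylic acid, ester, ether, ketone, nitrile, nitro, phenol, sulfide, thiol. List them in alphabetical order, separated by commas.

acyl halide, alkyl halide, ether, ketone

halogen on an sp³ carbon → alkyl halide.
pendant –C(=O)X: carbonyl C bonded to C and halogen → acyl halide.
pendant –COCH3: carbonyl C bonded to two carbons → ketone.
pendant –CH2X: halogen on sp³ carbon → alkyl halide.
C–O–C with sp³ carbons on both sides and no adjacent C=O → ether.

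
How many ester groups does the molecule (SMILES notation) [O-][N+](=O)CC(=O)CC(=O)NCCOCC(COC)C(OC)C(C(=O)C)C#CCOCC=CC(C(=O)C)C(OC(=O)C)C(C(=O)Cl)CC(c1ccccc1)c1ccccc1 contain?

Taking each segment in turn:
  O2NCH2: –NO2 on carbon → nitro group.
  CO: –C(=O)– with carbon on both sides → ketone.
  CH2CONHCH2: –C(=O)–N– linkage → amide (the N is not an amine).
  CH2OCH2: C–O–C with sp³ carbons on both sides and no adjacent C=O → ether.
  CH(CH2OCH3): pendant –CH2OCH3: C–O–C linkage → ether.
  CH(OCH3): pendant –OCH3: C–O–C with sp³ C, no adjacent C=O → ether.
  CH(COCH3): pendant –COCH3: carbonyl C bonded to two carbons → ketone.
  C≡C: C≡C triple bond → alkyne.
  CH2OCH2: C–O–C with sp³ carbons on both sides and no adjacent C=O → ether.
  CH=CH: C=C double bond → alkene.
  CH(COCH3): pendant –COCH3: carbonyl C bonded to two carbons → ketone.
  CH(OCOCH3): pendant –OC(=O)CH3: an acyloxy group → ester.
  CH(COCl): pendant –C(=O)X: carbonyl C bonded to C and halogen → acyl halide.
  CH(C6H5): pendant –C6H5: benzene ring → arene.
  C6H5: –C6H5 phenyl ring → arene.
Ester appears at: CH(OCOCH3) → 1.

1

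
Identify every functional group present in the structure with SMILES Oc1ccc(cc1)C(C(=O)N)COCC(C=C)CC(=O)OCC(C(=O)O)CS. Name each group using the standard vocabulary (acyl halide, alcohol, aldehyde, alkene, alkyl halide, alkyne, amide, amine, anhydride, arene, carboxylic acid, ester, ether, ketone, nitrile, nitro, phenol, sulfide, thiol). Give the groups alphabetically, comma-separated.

alkene, amide, arene, carboxylic acid, ester, ether, phenol, thiol

Taking each segment in turn:
  HOC6H4: –OH attached directly to an aromatic ring → phenol (not alcohol); the ring itself is an arene.
  CH(CONH2): pendant –CONH2: carbonyl C bonded to C and N → amide.
  CH2OCH2: C–O–C with sp³ carbons on both sides and no adjacent C=O → ether.
  CH(CH=CH2): pendant –CH=CH2: C=C double bond → alkene.
  CH2COOCH2: –C(=O)–O–C with C on the carbonyl side → ester.
  CH(COOH): pendant –COOH: carbonyl C bonded to C and –OH → carboxylic acid.
  CH2SH: –SH on an sp³ carbon → thiol.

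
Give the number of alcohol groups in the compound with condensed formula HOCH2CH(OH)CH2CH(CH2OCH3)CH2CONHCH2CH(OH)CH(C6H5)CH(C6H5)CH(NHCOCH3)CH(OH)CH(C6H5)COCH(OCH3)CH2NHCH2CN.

HO– on an sp³ carbon → alcohol.
–OH on an sp³ carbon → alcohol (secondary).
pendant –CH2OCH3: C–O–C linkage → ether.
–C(=O)–N– linkage → amide (the N is not an amine).
–OH on an sp³ carbon → alcohol (secondary).
pendant –C6H5: benzene ring → arene.
pendant –C6H5: benzene ring → arene.
pendant –NHC(=O)CH3: N bonded to a carbonyl → amide (not amine).
–OH on an sp³ carbon → alcohol (secondary).
pendant –C6H5: benzene ring → arene.
–C(=O)– with carbon on both sides → ketone.
pendant –OCH3: C–O–C with sp³ C, no adjacent C=O → ether.
C–N–C with sp³ carbons and no adjacent C=O → amine (secondary).
–C≡N: carbon triple-bonded to nitrogen → nitrile.
Alcohol appears at: HOCH2, CH(OH), CH(OH), CH(OH) → 4.

4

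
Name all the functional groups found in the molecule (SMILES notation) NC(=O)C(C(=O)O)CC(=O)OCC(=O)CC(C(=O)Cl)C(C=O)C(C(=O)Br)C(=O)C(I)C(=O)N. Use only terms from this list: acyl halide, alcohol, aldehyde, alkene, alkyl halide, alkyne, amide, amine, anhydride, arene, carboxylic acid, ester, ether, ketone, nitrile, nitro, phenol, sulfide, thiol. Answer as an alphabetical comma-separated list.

acyl halide, aldehyde, alkyl halide, amide, carboxylic acid, ester, ketone

Working along the chain:
  H2NCO: –C(=O)NH2: carbonyl C bonded to C and to N → amide (the N is not a separate amine).
  CH(COOH): pendant –COOH: carbonyl C bonded to C and –OH → carboxylic acid.
  CH2COOCH2: –C(=O)–O–C with C on the carbonyl side → ester.
  CO: –C(=O)– with carbon on both sides → ketone.
  CH(COCl): pendant –C(=O)X: carbonyl C bonded to C and halogen → acyl halide.
  CH(CHO): pendant –CHO: carbonyl C bonded to C and H → aldehyde.
  CH(COBr): pendant –C(=O)X: carbonyl C bonded to C and halogen → acyl halide.
  CO: –C(=O)– with carbon on both sides → ketone.
  CH(I): halogen on an sp³ carbon → alkyl halide.
  CONH2: –C(=O)NH2: carbonyl C bonded to C and to N → amide (the N is not a separate amine).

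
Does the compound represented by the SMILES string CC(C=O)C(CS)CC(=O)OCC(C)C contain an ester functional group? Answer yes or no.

pendant –CHO: carbonyl C bonded to C and H → aldehyde.
pendant –CH2SH → thiol.
–C(=O)–O–C with C on the carbonyl side → ester.
The CH2COOCH2 segment supplies the ester: –C(=O)–O–C with C on the carbonyl side → ester.

yes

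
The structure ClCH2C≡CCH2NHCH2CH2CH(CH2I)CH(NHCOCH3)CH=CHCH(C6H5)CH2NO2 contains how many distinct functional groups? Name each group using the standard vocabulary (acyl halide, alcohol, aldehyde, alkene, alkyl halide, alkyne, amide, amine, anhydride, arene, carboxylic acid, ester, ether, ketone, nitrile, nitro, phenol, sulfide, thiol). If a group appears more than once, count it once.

7

Working along the chain:
  ClCH2: halogen on an sp³ carbon → alkyl halide.
  C≡C: C≡C triple bond → alkyne.
  CH2NHCH2: C–N–C with sp³ carbons and no adjacent C=O → amine (secondary).
  CH(CH2I): pendant –CH2X: halogen on sp³ carbon → alkyl halide.
  CH(NHCOCH3): pendant –NHC(=O)CH3: N bonded to a carbonyl → amide (not amine).
  CH=CH: C=C double bond → alkene.
  CH(C6H5): pendant –C6H5: benzene ring → arene.
  CH2NO2: –NO2 on carbon → nitro group.
Distinct types present: alkene, alkyl halide, alkyne, amide, amine, arene, nitro.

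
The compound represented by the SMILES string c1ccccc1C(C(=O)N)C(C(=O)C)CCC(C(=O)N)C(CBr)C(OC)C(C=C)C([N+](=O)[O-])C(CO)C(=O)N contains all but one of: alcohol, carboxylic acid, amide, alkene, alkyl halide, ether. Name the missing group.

ether: present (CH(OCH3) — pendant –OCH3: C–O–C with sp³ C, no adjacent C=O → ether).
amide: present (CH(CONH2) — pendant –CONH2: carbonyl C bonded to C and N → amide).
alkene: present (CH(CH=CH2) — pendant –CH=CH2: C=C double bond → alkene).
alcohol: present (CH(CH2OH) — pendant –CH2OH on an sp³ backbone C → alcohol).
alkyl halide: present (CH(CH2Br) — pendant –CH2X: halogen on sp³ carbon → alkyl halide).
carboxylic acid: absent. In each of CH(CONH2) and CONH2, the carbonyl is bonded to nitrogen, not to –OH; that is an amide.

carboxylic acid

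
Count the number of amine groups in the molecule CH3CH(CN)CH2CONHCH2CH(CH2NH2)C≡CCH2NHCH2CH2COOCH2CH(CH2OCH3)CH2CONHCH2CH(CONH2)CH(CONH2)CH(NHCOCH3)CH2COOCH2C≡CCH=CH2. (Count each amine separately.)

pendant –C≡N: nitrile.
–C(=O)–N– linkage → amide (the N is not an amine).
pendant –CH2NH2: N on sp³ C, no adjacent C=O → amine.
C≡C triple bond → alkyne.
C–N–C with sp³ carbons and no adjacent C=O → amine (secondary).
–C(=O)–O–C with C on the carbonyl side → ester.
pendant –CH2OCH3: C–O–C linkage → ether.
–C(=O)–N– linkage → amide (the N is not an amine).
pendant –CONH2: carbonyl C bonded to C and N → amide.
pendant –CONH2: carbonyl C bonded to C and N → amide.
pendant –NHC(=O)CH3: N bonded to a carbonyl → amide (not amine).
–C(=O)–O–C with C on the carbonyl side → ester.
C≡C triple bond → alkyne.
C=C double bond → alkene.
Amine appears at: CH(CH2NH2), CH2NHCH2 → 2.

2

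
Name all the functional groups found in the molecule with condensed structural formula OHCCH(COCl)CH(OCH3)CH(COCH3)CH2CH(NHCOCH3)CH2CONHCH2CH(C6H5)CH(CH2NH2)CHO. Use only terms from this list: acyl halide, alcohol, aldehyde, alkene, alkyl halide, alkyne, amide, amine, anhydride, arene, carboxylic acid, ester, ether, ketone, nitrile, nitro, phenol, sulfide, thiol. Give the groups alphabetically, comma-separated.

acyl halide, aldehyde, amide, amine, arene, ether, ketone

Working along the chain:
  OHC: terminal –CHO: carbonyl C bonded to H and C → aldehyde.
  CH(COCl): pendant –C(=O)X: carbonyl C bonded to C and halogen → acyl halide.
  CH(OCH3): pendant –OCH3: C–O–C with sp³ C, no adjacent C=O → ether.
  CH(COCH3): pendant –COCH3: carbonyl C bonded to two carbons → ketone.
  CH(NHCOCH3): pendant –NHC(=O)CH3: N bonded to a carbonyl → amide (not amine).
  CH2CONHCH2: –C(=O)–N– linkage → amide (the N is not an amine).
  CH(C6H5): pendant –C6H5: benzene ring → arene.
  CH(CH2NH2): pendant –CH2NH2: N on sp³ C, no adjacent C=O → amine.
  CHO: terminal –CHO: carbonyl C bonded to H and C → aldehyde.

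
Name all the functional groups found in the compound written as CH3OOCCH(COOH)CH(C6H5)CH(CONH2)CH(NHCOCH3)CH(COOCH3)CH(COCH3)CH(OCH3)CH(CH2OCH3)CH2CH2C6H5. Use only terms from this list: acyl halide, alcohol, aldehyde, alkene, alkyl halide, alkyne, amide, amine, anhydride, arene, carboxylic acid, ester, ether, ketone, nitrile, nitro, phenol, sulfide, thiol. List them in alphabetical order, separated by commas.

amide, arene, carboxylic acid, ester, ether, ketone

Reading the structure from left to right:
  CH3OOC: CH3O–C(=O)–: carbonyl C bonded to C and to –OCH3 → ester (not ketone + ether).
  CH(COOH): pendant –COOH: carbonyl C bonded to C and –OH → carboxylic acid.
  CH(C6H5): pendant –C6H5: benzene ring → arene.
  CH(CONH2): pendant –CONH2: carbonyl C bonded to C and N → amide.
  CH(NHCOCH3): pendant –NHC(=O)CH3: N bonded to a carbonyl → amide (not amine).
  CH(COOCH3): pendant –COOCH3: carbonyl C bonded to C and –OCH3 → ester.
  CH(COCH3): pendant –COCH3: carbonyl C bonded to two carbons → ketone.
  CH(OCH3): pendant –OCH3: C–O–C with sp³ C, no adjacent C=O → ether.
  CH(CH2OCH3): pendant –CH2OCH3: C–O–C linkage → ether.
  C6H5: –C6H5 phenyl ring → arene.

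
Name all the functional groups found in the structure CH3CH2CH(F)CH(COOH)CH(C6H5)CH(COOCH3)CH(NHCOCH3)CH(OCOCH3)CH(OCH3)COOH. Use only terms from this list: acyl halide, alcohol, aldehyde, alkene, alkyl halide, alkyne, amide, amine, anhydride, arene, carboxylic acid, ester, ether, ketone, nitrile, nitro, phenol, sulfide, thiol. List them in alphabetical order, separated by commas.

alkyl halide, amide, arene, carboxylic acid, ester, ether

Reading the structure from left to right:
  CH(F): halogen on an sp³ carbon → alkyl halide.
  CH(COOH): pendant –COOH: carbonyl C bonded to C and –OH → carboxylic acid.
  CH(C6H5): pendant –C6H5: benzene ring → arene.
  CH(COOCH3): pendant –COOCH3: carbonyl C bonded to C and –OCH3 → ester.
  CH(NHCOCH3): pendant –NHC(=O)CH3: N bonded to a carbonyl → amide (not amine).
  CH(OCOCH3): pendant –OC(=O)CH3: an acyloxy group → ester.
  CH(OCH3): pendant –OCH3: C–O–C with sp³ C, no adjacent C=O → ether.
  COOH: –COOH: carbonyl C bonded to –OH and C → carboxylic acid (the –OH is not a separate alcohol).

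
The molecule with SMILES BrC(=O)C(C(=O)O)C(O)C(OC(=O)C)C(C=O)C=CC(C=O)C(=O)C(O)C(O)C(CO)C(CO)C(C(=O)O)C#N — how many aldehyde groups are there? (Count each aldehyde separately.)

2

–C(=O)Br: carbonyl C bonded to C and to a halogen → acyl halide (not alkyl halide).
pendant –COOH: carbonyl C bonded to C and –OH → carboxylic acid.
–OH on an sp³ carbon → alcohol (secondary).
pendant –OC(=O)CH3: an acyloxy group → ester.
pendant –CHO: carbonyl C bonded to C and H → aldehyde.
C=C double bond → alkene.
pendant –CHO: carbonyl C bonded to C and H → aldehyde.
–C(=O)– with carbon on both sides → ketone.
–OH on an sp³ carbon → alcohol (secondary).
–OH on an sp³ carbon → alcohol (secondary).
pendant –CH2OH on an sp³ backbone C → alcohol.
pendant –CH2OH on an sp³ backbone C → alcohol.
pendant –COOH: carbonyl C bonded to C and –OH → carboxylic acid.
–C≡N: carbon triple-bonded to nitrogen → nitrile.
Aldehyde appears at: CH(CHO), CH(CHO) → 2.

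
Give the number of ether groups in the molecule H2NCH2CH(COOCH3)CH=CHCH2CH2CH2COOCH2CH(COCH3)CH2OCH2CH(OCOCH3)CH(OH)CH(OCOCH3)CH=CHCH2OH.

Taking each segment in turn:
  H2NCH2: –NH2 on an sp³ carbon with no adjacent C=O → amine.
  CH(COOCH3): pendant –COOCH3: carbonyl C bonded to C and –OCH3 → ester.
  CH=CH: C=C double bond → alkene.
  CH2COOCH2: –C(=O)–O–C with C on the carbonyl side → ester.
  CH(COCH3): pendant –COCH3: carbonyl C bonded to two carbons → ketone.
  CH2OCH2: C–O–C with sp³ carbons on both sides and no adjacent C=O → ether.
  CH(OCOCH3): pendant –OC(=O)CH3: an acyloxy group → ester.
  CH(OH): –OH on an sp³ carbon → alcohol (secondary).
  CH(OCOCH3): pendant –OC(=O)CH3: an acyloxy group → ester.
  CH=CH: C=C double bond → alkene.
  CH2OH: –OH on an sp³ carbon → alcohol.
Ether appears at: CH2OCH2 → 1.

1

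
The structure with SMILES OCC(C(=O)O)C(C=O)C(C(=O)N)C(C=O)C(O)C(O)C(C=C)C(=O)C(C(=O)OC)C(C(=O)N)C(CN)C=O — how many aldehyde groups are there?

3

HO– on an sp³ carbon → alcohol.
pendant –COOH: carbonyl C bonded to C and –OH → carboxylic acid.
pendant –CHO: carbonyl C bonded to C and H → aldehyde.
pendant –CONH2: carbonyl C bonded to C and N → amide.
pendant –CHO: carbonyl C bonded to C and H → aldehyde.
–OH on an sp³ carbon → alcohol (secondary).
–OH on an sp³ carbon → alcohol (secondary).
pendant –CH=CH2: C=C double bond → alkene.
–C(=O)– with carbon on both sides → ketone.
pendant –COOCH3: carbonyl C bonded to C and –OCH3 → ester.
pendant –CONH2: carbonyl C bonded to C and N → amide.
pendant –CH2NH2: N on sp³ C, no adjacent C=O → amine.
terminal –CHO: carbonyl C bonded to H and C → aldehyde.
Aldehyde appears at: CH(CHO), CH(CHO), CHO → 3.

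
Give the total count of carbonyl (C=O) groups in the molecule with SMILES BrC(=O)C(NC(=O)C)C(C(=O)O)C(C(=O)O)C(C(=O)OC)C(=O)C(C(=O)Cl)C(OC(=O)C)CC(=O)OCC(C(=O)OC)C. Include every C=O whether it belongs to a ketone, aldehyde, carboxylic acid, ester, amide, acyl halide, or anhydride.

BrCO: acyl halide, 1 C=O (running total 1).
CH(NHCOCH3): amide, 1 C=O (running total 2).
CH(COOH): carboxylic acid, 1 C=O (running total 3).
CH(COOH): carboxylic acid, 1 C=O (running total 4).
CH(COOCH3): ester, 1 C=O (running total 5).
CO: ketone, 1 C=O (running total 6).
CH(COCl): acyl halide, 1 C=O (running total 7).
CH(OCOCH3): ester, 1 C=O (running total 8).
CH2COOCH2: ester, 1 C=O (running total 9).
CH(COOCH3): ester, 1 C=O (running total 10).

10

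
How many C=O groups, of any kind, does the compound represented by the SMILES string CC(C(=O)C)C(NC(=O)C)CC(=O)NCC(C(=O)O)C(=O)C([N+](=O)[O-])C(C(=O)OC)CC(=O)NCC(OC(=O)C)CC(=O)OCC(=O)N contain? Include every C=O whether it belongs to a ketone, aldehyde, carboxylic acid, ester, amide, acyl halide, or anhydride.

CH(COCH3): ketone, 1 C=O (running total 1).
CH(NHCOCH3): amide, 1 C=O (running total 2).
CH2CONHCH2: amide, 1 C=O (running total 3).
CH(COOH): carboxylic acid, 1 C=O (running total 4).
CO: ketone, 1 C=O (running total 5).
CH(COOCH3): ester, 1 C=O (running total 6).
CH2CONHCH2: amide, 1 C=O (running total 7).
CH(OCOCH3): ester, 1 C=O (running total 8).
CH2COOCH2: ester, 1 C=O (running total 9).
CONH2: amide, 1 C=O (running total 10).

10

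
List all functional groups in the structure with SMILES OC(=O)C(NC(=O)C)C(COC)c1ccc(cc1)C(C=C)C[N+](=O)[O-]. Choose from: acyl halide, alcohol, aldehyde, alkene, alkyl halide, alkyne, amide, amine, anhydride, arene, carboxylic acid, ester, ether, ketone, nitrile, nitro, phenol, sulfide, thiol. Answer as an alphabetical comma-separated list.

alkene, amide, arene, carboxylic acid, ether, nitro

–COOH: carbonyl C bonded to –OH and C → carboxylic acid (the –OH is not a separate alcohol).
pendant –NHC(=O)CH3: N bonded to a carbonyl → amide (not amine).
pendant –CH2OCH3: C–O–C linkage → ether.
para-disubstituted benzene ring → arene.
pendant –CH=CH2: C=C double bond → alkene.
–NO2 on carbon → nitro group.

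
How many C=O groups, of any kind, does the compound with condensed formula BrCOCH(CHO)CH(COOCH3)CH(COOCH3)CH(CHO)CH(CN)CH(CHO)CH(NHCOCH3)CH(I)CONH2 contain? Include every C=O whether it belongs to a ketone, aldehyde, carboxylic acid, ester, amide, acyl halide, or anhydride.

BrCO: acyl halide, 1 C=O (running total 1).
CH(CHO): aldehyde, 1 C=O (running total 2).
CH(COOCH3): ester, 1 C=O (running total 3).
CH(COOCH3): ester, 1 C=O (running total 4).
CH(CHO): aldehyde, 1 C=O (running total 5).
CH(CHO): aldehyde, 1 C=O (running total 6).
CH(NHCOCH3): amide, 1 C=O (running total 7).
CONH2: amide, 1 C=O (running total 8).

8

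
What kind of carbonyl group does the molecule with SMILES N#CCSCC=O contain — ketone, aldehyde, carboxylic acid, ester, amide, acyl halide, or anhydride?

The carbonyl is in the CHO segment: terminal –CHO: carbonyl C bonded to H and C → aldehyde.

aldehyde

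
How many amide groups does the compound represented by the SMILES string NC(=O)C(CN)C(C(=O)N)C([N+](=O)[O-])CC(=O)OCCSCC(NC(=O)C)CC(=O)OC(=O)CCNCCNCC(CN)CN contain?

–C(=O)NH2: carbonyl C bonded to C and to N → amide (the N is not a separate amine).
pendant –CH2NH2: N on sp³ C, no adjacent C=O → amine.
pendant –CONH2: carbonyl C bonded to C and N → amide.
–NO2 on an sp³ carbon → nitro (the N=O is not a carbonyl).
–C(=O)–O–C with C on the carbonyl side → ester.
C–S–C linkage → sulfide (thioether).
pendant –NHC(=O)CH3: N bonded to a carbonyl → amide (not amine).
two acyl groups sharing one oxygen, –C(=O)–O–C(=O)– → anhydride.
C–N–C with sp³ carbons and no adjacent C=O → amine (secondary).
C–N–C with sp³ carbons and no adjacent C=O → amine (secondary).
pendant –CH2NH2: N on sp³ C, no adjacent C=O → amine.
–NH2 on an sp³ carbon with no adjacent C=O → amine.
Amide appears at: H2NCO, CH(CONH2), CH(NHCOCH3) → 3.

3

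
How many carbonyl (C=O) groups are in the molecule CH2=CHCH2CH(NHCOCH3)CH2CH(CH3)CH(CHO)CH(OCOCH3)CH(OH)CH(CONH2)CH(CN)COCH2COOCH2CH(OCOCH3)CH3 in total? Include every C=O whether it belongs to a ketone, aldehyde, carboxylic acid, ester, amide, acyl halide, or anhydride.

CH(NHCOCH3): amide, 1 C=O (running total 1).
CH(CHO): aldehyde, 1 C=O (running total 2).
CH(OCOCH3): ester, 1 C=O (running total 3).
CH(CONH2): amide, 1 C=O (running total 4).
CO: ketone, 1 C=O (running total 5).
CH2COOCH2: ester, 1 C=O (running total 6).
CH(OCOCH3): ester, 1 C=O (running total 7).

7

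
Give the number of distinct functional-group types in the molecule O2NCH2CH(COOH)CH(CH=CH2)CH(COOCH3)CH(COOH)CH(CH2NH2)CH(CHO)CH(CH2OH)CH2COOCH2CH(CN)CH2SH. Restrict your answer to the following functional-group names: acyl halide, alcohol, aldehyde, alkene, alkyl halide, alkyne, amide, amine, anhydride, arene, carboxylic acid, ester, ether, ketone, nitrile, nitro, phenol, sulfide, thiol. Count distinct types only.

Taking each segment in turn:
  O2NCH2: –NO2 on carbon → nitro group.
  CH(COOH): pendant –COOH: carbonyl C bonded to C and –OH → carboxylic acid.
  CH(CH=CH2): pendant –CH=CH2: C=C double bond → alkene.
  CH(COOCH3): pendant –COOCH3: carbonyl C bonded to C and –OCH3 → ester.
  CH(COOH): pendant –COOH: carbonyl C bonded to C and –OH → carboxylic acid.
  CH(CH2NH2): pendant –CH2NH2: N on sp³ C, no adjacent C=O → amine.
  CH(CHO): pendant –CHO: carbonyl C bonded to C and H → aldehyde.
  CH(CH2OH): pendant –CH2OH on an sp³ backbone C → alcohol.
  CH2COOCH2: –C(=O)–O–C with C on the carbonyl side → ester.
  CH(CN): pendant –C≡N: nitrile.
  CH2SH: –SH on an sp³ carbon → thiol.
Distinct types present: alcohol, aldehyde, alkene, amine, carboxylic acid, ester, nitrile, nitro, thiol.

9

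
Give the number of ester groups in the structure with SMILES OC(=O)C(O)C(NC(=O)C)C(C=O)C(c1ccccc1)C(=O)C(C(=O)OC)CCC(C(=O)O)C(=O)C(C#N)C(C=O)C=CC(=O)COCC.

1

Working along the chain:
  HOOC: –COOH: carbonyl C bonded to –OH and C → carboxylic acid (the –OH is not a separate alcohol).
  CH(OH): –OH on an sp³ carbon → alcohol (secondary).
  CH(NHCOCH3): pendant –NHC(=O)CH3: N bonded to a carbonyl → amide (not amine).
  CH(CHO): pendant –CHO: carbonyl C bonded to C and H → aldehyde.
  CH(C6H5): pendant –C6H5: benzene ring → arene.
  CO: –C(=O)– with carbon on both sides → ketone.
  CH(COOCH3): pendant –COOCH3: carbonyl C bonded to C and –OCH3 → ester.
  CH(COOH): pendant –COOH: carbonyl C bonded to C and –OH → carboxylic acid.
  CO: –C(=O)– with carbon on both sides → ketone.
  CH(CN): pendant –C≡N: nitrile.
  CH(CHO): pendant –CHO: carbonyl C bonded to C and H → aldehyde.
  CH=CH: C=C double bond → alkene.
  CO: –C(=O)– with carbon on both sides → ketone.
  CH2OCH2: C–O–C with sp³ carbons on both sides and no adjacent C=O → ether.
Ester appears at: CH(COOCH3) → 1.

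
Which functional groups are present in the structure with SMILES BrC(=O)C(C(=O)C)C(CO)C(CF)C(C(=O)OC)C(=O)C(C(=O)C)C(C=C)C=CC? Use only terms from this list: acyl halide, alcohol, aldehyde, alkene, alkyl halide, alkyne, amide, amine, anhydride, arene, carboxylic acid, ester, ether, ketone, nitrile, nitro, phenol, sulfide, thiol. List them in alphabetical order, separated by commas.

Working along the chain:
  BrCO: –C(=O)Br: carbonyl C bonded to C and to a halogen → acyl halide (not alkyl halide).
  CH(COCH3): pendant –COCH3: carbonyl C bonded to two carbons → ketone.
  CH(CH2OH): pendant –CH2OH on an sp³ backbone C → alcohol.
  CH(CH2F): pendant –CH2X: halogen on sp³ carbon → alkyl halide.
  CH(COOCH3): pendant –COOCH3: carbonyl C bonded to C and –OCH3 → ester.
  CO: –C(=O)– with carbon on both sides → ketone.
  CH(COCH3): pendant –COCH3: carbonyl C bonded to two carbons → ketone.
  CH(CH=CH2): pendant –CH=CH2: C=C double bond → alkene.
  CH=CH: C=C double bond → alkene.

acyl halide, alcohol, alkene, alkyl halide, ester, ketone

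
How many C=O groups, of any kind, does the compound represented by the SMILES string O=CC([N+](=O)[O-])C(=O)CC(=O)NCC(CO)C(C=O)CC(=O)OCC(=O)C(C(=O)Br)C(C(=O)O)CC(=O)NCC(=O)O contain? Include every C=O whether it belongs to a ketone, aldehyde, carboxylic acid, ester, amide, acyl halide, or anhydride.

OHC: aldehyde, 1 C=O (running total 1).
CO: ketone, 1 C=O (running total 2).
CH2CONHCH2: amide, 1 C=O (running total 3).
CH(CHO): aldehyde, 1 C=O (running total 4).
CH2COOCH2: ester, 1 C=O (running total 5).
CO: ketone, 1 C=O (running total 6).
CH(COBr): acyl halide, 1 C=O (running total 7).
CH(COOH): carboxylic acid, 1 C=O (running total 8).
CH2CONHCH2: amide, 1 C=O (running total 9).
COOH: carboxylic acid, 1 C=O (running total 10).

10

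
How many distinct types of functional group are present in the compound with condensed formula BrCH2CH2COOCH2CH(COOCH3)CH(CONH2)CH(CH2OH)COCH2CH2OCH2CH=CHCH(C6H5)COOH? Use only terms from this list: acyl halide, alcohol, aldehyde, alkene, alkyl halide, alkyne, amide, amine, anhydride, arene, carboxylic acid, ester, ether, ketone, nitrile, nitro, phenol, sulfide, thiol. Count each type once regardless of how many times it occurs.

9

Reading the structure from left to right:
  BrCH2: halogen on an sp³ carbon → alkyl halide.
  CH2COOCH2: –C(=O)–O–C with C on the carbonyl side → ester.
  CH(COOCH3): pendant –COOCH3: carbonyl C bonded to C and –OCH3 → ester.
  CH(CONH2): pendant –CONH2: carbonyl C bonded to C and N → amide.
  CH(CH2OH): pendant –CH2OH on an sp³ backbone C → alcohol.
  CO: –C(=O)– with carbon on both sides → ketone.
  CH2OCH2: C–O–C with sp³ carbons on both sides and no adjacent C=O → ether.
  CH=CH: C=C double bond → alkene.
  CH(C6H5): pendant –C6H5: benzene ring → arene.
  COOH: –COOH: carbonyl C bonded to –OH and C → carboxylic acid (the –OH is not a separate alcohol).
Distinct types present: alcohol, alkene, alkyl halide, amide, arene, carboxylic acid, ester, ether, ketone.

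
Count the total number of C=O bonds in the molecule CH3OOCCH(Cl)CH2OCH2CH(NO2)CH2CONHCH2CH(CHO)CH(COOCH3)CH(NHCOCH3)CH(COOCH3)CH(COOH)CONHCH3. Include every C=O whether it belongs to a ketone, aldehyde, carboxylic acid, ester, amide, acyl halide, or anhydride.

8

CH3OOC: ester, 1 C=O (running total 1).
CH2CONHCH2: amide, 1 C=O (running total 2).
CH(CHO): aldehyde, 1 C=O (running total 3).
CH(COOCH3): ester, 1 C=O (running total 4).
CH(NHCOCH3): amide, 1 C=O (running total 5).
CH(COOCH3): ester, 1 C=O (running total 6).
CH(COOH): carboxylic acid, 1 C=O (running total 7).
CONHCH3: amide, 1 C=O (running total 8).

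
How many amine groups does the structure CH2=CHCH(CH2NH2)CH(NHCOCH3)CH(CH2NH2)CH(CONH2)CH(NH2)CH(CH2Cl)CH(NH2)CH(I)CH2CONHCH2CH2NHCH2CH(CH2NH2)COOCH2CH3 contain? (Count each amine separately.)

C=C double bond → alkene.
pendant –CH2NH2: N on sp³ C, no adjacent C=O → amine.
pendant –NHC(=O)CH3: N bonded to a carbonyl → amide (not amine).
pendant –CH2NH2: N on sp³ C, no adjacent C=O → amine.
pendant –CONH2: carbonyl C bonded to C and N → amide.
–NH2 on an sp³ carbon with no adjacent C=O → amine.
pendant –CH2X: halogen on sp³ carbon → alkyl halide.
–NH2 on an sp³ carbon with no adjacent C=O → amine.
halogen on an sp³ carbon → alkyl halide.
–C(=O)–N– linkage → amide (the N is not an amine).
C–N–C with sp³ carbons and no adjacent C=O → amine (secondary).
pendant –CH2NH2: N on sp³ C, no adjacent C=O → amine.
–C(=O)OCH2CH3: carbonyl C bonded to C and to –OEt → ester.
Amine appears at: CH(CH2NH2), CH(CH2NH2), CH(NH2), CH(NH2), CH2NHCH2, CH(CH2NH2) → 6.

6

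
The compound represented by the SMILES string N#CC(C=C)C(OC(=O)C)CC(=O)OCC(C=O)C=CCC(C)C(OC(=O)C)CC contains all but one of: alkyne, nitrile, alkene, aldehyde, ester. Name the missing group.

alkyne

nitrile: present (N≡C — N≡C–: carbon triple-bonded to nitrogen → nitrile).
ester: present (CH(OCOCH3) — pendant –OC(=O)CH3: an acyloxy group → ester).
alkene: present (CH(CH=CH2) — pendant –CH=CH2: C=C double bond → alkene).
aldehyde: present (CH(CHO) — pendant –CHO: carbonyl C bonded to C and H → aldehyde).
alkyne: absent. In N≡C, the triple bond is C≡N, not C≡C, so it is a nitrile.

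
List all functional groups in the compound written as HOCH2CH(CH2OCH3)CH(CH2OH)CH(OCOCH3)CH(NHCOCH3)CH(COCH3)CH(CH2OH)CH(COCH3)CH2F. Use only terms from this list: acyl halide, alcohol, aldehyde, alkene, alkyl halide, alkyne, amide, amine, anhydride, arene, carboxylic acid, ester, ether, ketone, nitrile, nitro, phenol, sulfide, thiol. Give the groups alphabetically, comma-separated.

alcohol, alkyl halide, amide, ester, ether, ketone

Working along the chain:
  HOCH2: HO– on an sp³ carbon → alcohol.
  CH(CH2OCH3): pendant –CH2OCH3: C–O–C linkage → ether.
  CH(CH2OH): pendant –CH2OH on an sp³ backbone C → alcohol.
  CH(OCOCH3): pendant –OC(=O)CH3: an acyloxy group → ester.
  CH(NHCOCH3): pendant –NHC(=O)CH3: N bonded to a carbonyl → amide (not amine).
  CH(COCH3): pendant –COCH3: carbonyl C bonded to two carbons → ketone.
  CH(CH2OH): pendant –CH2OH on an sp³ backbone C → alcohol.
  CH(COCH3): pendant –COCH3: carbonyl C bonded to two carbons → ketone.
  CH2F: halogen on an sp³ carbon → alkyl halide.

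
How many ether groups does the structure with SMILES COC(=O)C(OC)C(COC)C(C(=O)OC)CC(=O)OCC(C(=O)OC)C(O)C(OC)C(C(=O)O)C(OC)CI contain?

4

Taking each segment in turn:
  CH3OOC: CH3O–C(=O)–: carbonyl C bonded to C and to –OCH3 → ester (not ketone + ether).
  CH(OCH3): pendant –OCH3: C–O–C with sp³ C, no adjacent C=O → ether.
  CH(CH2OCH3): pendant –CH2OCH3: C–O–C linkage → ether.
  CH(COOCH3): pendant –COOCH3: carbonyl C bonded to C and –OCH3 → ester.
  CH2COOCH2: –C(=O)–O–C with C on the carbonyl side → ester.
  CH(COOCH3): pendant –COOCH3: carbonyl C bonded to C and –OCH3 → ester.
  CH(OH): –OH on an sp³ carbon → alcohol (secondary).
  CH(OCH3): pendant –OCH3: C–O–C with sp³ C, no adjacent C=O → ether.
  CH(COOH): pendant –COOH: carbonyl C bonded to C and –OH → carboxylic acid.
  CH(OCH3): pendant –OCH3: C–O–C with sp³ C, no adjacent C=O → ether.
  CH2I: halogen on an sp³ carbon → alkyl halide.
Ether appears at: CH(OCH3), CH(CH2OCH3), CH(OCH3), CH(OCH3) → 4.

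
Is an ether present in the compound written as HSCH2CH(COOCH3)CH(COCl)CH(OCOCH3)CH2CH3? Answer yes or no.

no

–SH on an sp³ carbon → thiol.
pendant –COOCH3: carbonyl C bonded to C and –OCH3 → ester.
pendant –C(=O)X: carbonyl C bonded to C and halogen → acyl halide.
pendant –OC(=O)CH3: an acyloxy group → ester.
In each of CH(COOCH3) and CH(OCOCH3), the C–O–C oxygen is adjacent to a C=O, so it belongs to an ester, not an ether.
The groups actually present are: acyl halide, ester, thiol.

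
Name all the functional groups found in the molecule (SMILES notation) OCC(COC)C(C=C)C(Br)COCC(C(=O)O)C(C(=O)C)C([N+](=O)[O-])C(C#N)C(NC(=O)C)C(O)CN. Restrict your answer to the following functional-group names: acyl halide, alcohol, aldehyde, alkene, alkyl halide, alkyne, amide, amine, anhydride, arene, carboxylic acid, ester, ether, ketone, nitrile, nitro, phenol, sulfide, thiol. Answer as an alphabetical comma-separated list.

alcohol, alkene, alkyl halide, amide, amine, carboxylic acid, ether, ketone, nitrile, nitro

HO– on an sp³ carbon → alcohol.
pendant –CH2OCH3: C–O–C linkage → ether.
pendant –CH=CH2: C=C double bond → alkene.
halogen on an sp³ carbon → alkyl halide.
C–O–C with sp³ carbons on both sides and no adjacent C=O → ether.
pendant –COOH: carbonyl C bonded to C and –OH → carboxylic acid.
pendant –COCH3: carbonyl C bonded to two carbons → ketone.
–NO2 on an sp³ carbon → nitro (the N=O is not a carbonyl).
pendant –C≡N: nitrile.
pendant –NHC(=O)CH3: N bonded to a carbonyl → amide (not amine).
–OH on an sp³ carbon → alcohol (secondary).
–NH2 on an sp³ carbon with no adjacent C=O → amine.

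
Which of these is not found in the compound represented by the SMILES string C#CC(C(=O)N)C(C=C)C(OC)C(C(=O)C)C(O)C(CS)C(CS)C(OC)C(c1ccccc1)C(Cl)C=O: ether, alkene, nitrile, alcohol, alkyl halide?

alkyl halide: present (CH(Cl) — halogen on an sp³ carbon → alkyl halide).
ether: present (CH(OCH3) — pendant –OCH3: C–O–C with sp³ C, no adjacent C=O → ether).
alkene: present (CH(CH=CH2) — pendant –CH=CH2: C=C double bond → alkene).
alcohol: present (CH(OH) — –OH on an sp³ carbon → alcohol (secondary)).
nitrile: absent. In HC≡C, the triple bond is C≡C, not C≡N.

nitrile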